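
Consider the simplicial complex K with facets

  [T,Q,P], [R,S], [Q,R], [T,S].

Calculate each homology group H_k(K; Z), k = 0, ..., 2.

Fix the vertex order P < Q < R < S < T and write every simplex with vertices in increasing order. Then dim K = 2 and the simplices of K are:

  0-simplices (5): P, Q, R, S, T
  1-simplices (6): PQ, PT, QR, QT, RS, ST
  2-simplices (1): PQT

so the chain groups are C_0 ≅ Z^5, C_1 ≅ Z^6, C_2 ≅ Z^1.

∂_1: C_1 → C_0 sends each edge [p,q] (with p < q) to q − p. For instance
  ∂RS = S − R.
This gives a 5×6 integer matrix of rank 4; reducing to Smith normal form yields diagonal entries (1,1,1,1).

Boundary ∂_2: C_2 → C_1 acts by ∂[p,q,r] = [q,r] − [p,r] + [p,q]. For instance
  ∂PQT = QT − PT + PQ.
As a 6×1 matrix over Z this has rank 1, with invariant factors (1).

Now H_k = ker ∂_k / im ∂_{k+1}, so:

  H_0: rank C_0 − rank ∂_1 = 5 − 4 = 1, and the invariant factors of ∂_1 are all 1, so H_0 = Z.
  H_1: rank ker ∂_1 − rank ∂_2 = (6 − 4) − 1 = 1, and the invariant factors of ∂_2 are all 1, so H_1 = Z.
  H_2: rank ker ∂_2 − rank ∂_3 = (1 − 1) − 0 = 0, and there is no ∂_3, so H_2 = 0.

As a check, the Euler characteristic is 5 − 6 + 1 = 0, which agrees with 1 − 1 + 0 = 0.

H_0 ≅ Z,  H_1 ≅ Z,  H_2 = 0.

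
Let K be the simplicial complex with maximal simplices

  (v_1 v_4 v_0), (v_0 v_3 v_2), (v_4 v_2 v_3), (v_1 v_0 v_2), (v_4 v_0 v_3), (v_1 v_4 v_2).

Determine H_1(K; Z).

H_1 = 0.

We work with the vertex ordering v_0 < v_1 < v_2 < v_3 < v_4. The simplices of K, each written with vertices in increasing order, are:

  0-simplices (5): [v_0], [v_1], [v_2], [v_3], [v_4]
  1-simplices (9): [v_0,v_1], [v_0,v_2], [v_0,v_3], [v_0,v_4], [v_1,v_2], [v_1,v_4], [v_2,v_3], [v_2,v_4], [v_3,v_4]
  2-simplices (6): [v_0,v_1,v_2], [v_0,v_1,v_4], [v_0,v_2,v_3], [v_0,v_3,v_4], [v_1,v_2,v_4], [v_2,v_3,v_4]

giving chain groups C_0 ≅ Z^5, C_1 ≅ Z^9, C_2 ≅ Z^6.

Boundary ∂_1: C_1 → C_0 maps an edge to its endpoints' difference, ∂[p,q] = q − p. For instance
  ∂[v_1,v_4] = [v_4] − [v_1].
The 5×9 boundary matrix has rank 4 and Smith normal form diag(1,1,1,1).

The boundary map ∂_2: C_2 → C_1 acts by ∂[p,q,r] = [q,r] − [p,r] + [p,q]. For instance
  ∂[v_0,v_1,v_2] = [v_1,v_2] − [v_0,v_2] + [v_0,v_1],
  ∂[v_0,v_3,v_4] = [v_3,v_4] − [v_0,v_4] + [v_0,v_3].
The 9×6 boundary matrix has rank 5 and Smith normal form diag(1,1,1,1,1).

Now H_k = ker ∂_k / im ∂_{k+1}, so:

  H_1: rank ker ∂_1 − rank ∂_2 = (9 − 4) − 5 = 0, and the invariant factors of ∂_2 are all 1, so H_1 = 0.

(K is a triangulation of the 2-sphere S^2.)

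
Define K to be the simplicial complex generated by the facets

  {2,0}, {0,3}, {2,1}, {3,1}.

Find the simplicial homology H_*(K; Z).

Take the total order 0 < 1 < 2 < 3 on the vertex set. Then K (dimension 1) consists of the simplices:

  0-simplices (4): [0], [1], [2], [3]
  1-simplices (4): [0,2], [0,3], [1,2], [1,3]

so the chain groups are C_0 ≅ Z^4, C_1 ≅ Z^4.

The boundary map ∂_1: C_1 → C_0 sends each edge [p,q] (with p < q) to q − p. For instance
  ∂[0,2] = [2] − [0].
The resulting 4×4 matrix has rank 3, and its Smith normal form has invariant factors (1,1,1).

Computing H_k = (kernel of ∂_k) / (image of ∂_{k+1}):

  H_0: rank C_0 − rank ∂_1 = 4 − 3 = 1, and the invariant factors of ∂_1 are all 1, so H_0 = Z.
  H_1: rank ker ∂_1 − rank ∂_2 = (4 − 3) − 0 = 1, and there is no ∂_2, so H_1 = Z.

As a check, the Euler characteristic is 4 − 4 = 0, which agrees with 1 − 1 = 0.

H_0 ≅ Z,  H_1 ≅ Z.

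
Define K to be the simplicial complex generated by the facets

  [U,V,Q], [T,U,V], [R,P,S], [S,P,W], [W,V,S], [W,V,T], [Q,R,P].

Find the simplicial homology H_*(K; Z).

We work with the vertex ordering P < Q < R < S < T < U < V < W. The simplices of K, each written with vertices in increasing order, are:

  0-simplices (8): P, Q, R, S, T, U, V, W
  1-simplices (15): PQ, PR, PS, PW, QR, QU, QV, RS, SV, SW, TU, TV, TW, UV, VW
  2-simplices (7): PQR, PRS, PSW, QUV, SVW, TUV, TVW

so the chain groups are C_0 ≅ Z^8, C_1 ≅ Z^15, C_2 ≅ Z^7.

∂_1: C_1 → C_0 sends each edge [p,q] (with p < q) to q − p. For instance
  ∂TW = W − T.
The 8×15 boundary matrix has rank 7 and Smith normal form diag(1,1,1,1,1,1,1).

∂_2: C_2 → C_1 acts by ∂[p,q,r] = [q,r] − [p,r] + [p,q]. For instance
  ∂PQR = QR − PR + PQ,
  ∂SVW = VW − SW + SV.
This gives a 15×7 integer matrix of rank 7; reducing to Smith normal form yields diagonal entries (1,1,1,1,1,1,1).

From H_k ≅ ker(∂_k) / im(∂_{k+1}) we obtain:

  H_0: rank C_0 − rank ∂_1 = 8 − 7 = 1, and the invariant factors of ∂_1 are all 1, so H_0 = Z.
  H_1: rank ker ∂_1 − rank ∂_2 = (15 − 7) − 7 = 1, and the invariant factors of ∂_2 are all 1, so H_1 = Z.
  H_2: rank ker ∂_2 − rank ∂_3 = (7 − 7) − 0 = 0, and there is no ∂_3, so H_2 = 0.

H_0 ≅ Z,  H_1 ≅ Z,  H_2 = 0.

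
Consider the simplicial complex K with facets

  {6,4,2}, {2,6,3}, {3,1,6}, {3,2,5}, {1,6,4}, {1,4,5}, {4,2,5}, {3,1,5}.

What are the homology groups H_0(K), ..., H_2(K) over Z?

K has 6 vertices, 12 edges, 8 triangles.
rank ∂_0 = 0, rank ∂_1 = 5 ⇒ b_0 = 6 − 0 − 5 = 1; all invariant factors of ∂_1 are 1 so no torsion. So H_0 ≅ Z.
rank ∂_1 = 5, rank ∂_2 = 7 ⇒ b_1 = 12 − 5 − 7 = 0; all invariant factors of ∂_2 are 1 so no torsion. So H_1 ≅ 0.
rank ∂_2 = 7, rank ∂_3 = 0 ⇒ b_2 = 8 − 7 − 0 = 1. So H_2 ≅ Z.

H_0 ≅ Z,  H_1 = 0,  H_2 ≅ Z.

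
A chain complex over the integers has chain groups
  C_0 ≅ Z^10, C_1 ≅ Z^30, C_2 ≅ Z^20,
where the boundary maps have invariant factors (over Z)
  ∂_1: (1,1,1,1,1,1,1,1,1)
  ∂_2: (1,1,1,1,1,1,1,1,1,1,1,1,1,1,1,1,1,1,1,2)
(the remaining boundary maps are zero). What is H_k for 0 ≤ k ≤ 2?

H_0 ≅ Z,  H_1 ≅ Z × Z/2,  H_2 = 0.

H_0: b_0 = 10 − 0 − 9 = 1; torsion from ∂_1 factors > 1: none. So H_0 ≅ Z.
H_1: b_1 = 30 − 9 − 20 = 1; torsion from ∂_2 factors > 1: [2]. So H_1 ≅ Z × Z/2.
H_2: b_2 = 20 − 20 − 0 = 0; torsion from ∂_3 factors > 1: none. So H_2 ≅ 0.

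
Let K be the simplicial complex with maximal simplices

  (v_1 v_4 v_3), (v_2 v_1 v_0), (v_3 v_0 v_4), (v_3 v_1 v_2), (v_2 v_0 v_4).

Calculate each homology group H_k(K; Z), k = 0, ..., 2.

H_0 ≅ Z,  H_1 ≅ Z,  H_2 = 0.

Order the vertices as v_0 < v_1 < v_2 < v_3 < v_4. Listing each simplex with vertices in this order, K has dimension 2 with simplices:

  0-simplices (5): [v_0], [v_1], [v_2], [v_3], [v_4]
  1-simplices (10): [v_0,v_1], [v_0,v_2], [v_0,v_3], [v_0,v_4], [v_1,v_2], [v_1,v_3], [v_1,v_4], [v_2,v_3], [v_2,v_4], [v_3,v_4]
  2-simplices (5): [v_0,v_1,v_2], [v_0,v_2,v_4], [v_0,v_3,v_4], [v_1,v_2,v_3], [v_1,v_3,v_4]

Hence C_0 ≅ Z^5, C_1 ≅ Z^10, C_2 ≅ Z^5.

The boundary map ∂_1: C_1 → C_0 maps an edge to its endpoints' difference, ∂[p,q] = q − p.
As a 5×10 matrix over Z this has rank 4, with invariant factors (1,1,1,1).

∂_2: C_2 → C_1 acts by ∂[p,q,r] = [q,r] − [p,r] + [p,q]. For instance
  ∂[v_1,v_3,v_4] = [v_3,v_4] − [v_1,v_4] + [v_1,v_3],
  ∂[v_0,v_1,v_2] = [v_1,v_2] − [v_0,v_2] + [v_0,v_1].
The 10×5 boundary matrix has rank 5 and Smith normal form diag(1,1,1,1,1).

From H_k ≅ ker(∂_k) / im(∂_{k+1}) we obtain:

  H_0: rank C_0 − rank ∂_1 = 5 − 4 = 1, and the invariant factors of ∂_1 are all 1, so H_0 = Z.
  H_1: rank ker ∂_1 − rank ∂_2 = (10 − 4) − 5 = 1, and the invariant factors of ∂_2 are all 1, so H_1 = Z.
  H_2: rank ker ∂_2 − rank ∂_3 = (5 − 5) − 0 = 0, and there is no ∂_3, so H_2 = 0.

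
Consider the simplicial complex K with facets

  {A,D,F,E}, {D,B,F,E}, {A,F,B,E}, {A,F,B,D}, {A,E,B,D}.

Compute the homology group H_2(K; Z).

H_2 = 0.

Take the total order A < B < D < E < F on the vertex set. Then K (dimension 3) consists of the simplices:

  0-simplices (5): A, B, D, E, F
  1-simplices (10): AB, AD, AE, AF, BD, BE, BF, DE, DF, EF
  2-simplices (10): ABD, ABE, ABF, ADE, ADF, AEF, BDE, BDF, BEF, DEF
  3-simplices (5): ABDE, ABDF, ABEF, ADEF, BDEF

Hence C_0 ≅ Z^5, C_1 ≅ Z^10, C_2 ≅ Z^10, C_3 ≅ Z^5.

The boundary map ∂_1: C_1 → C_0 maps an edge to its endpoints' difference, ∂[p,q] = q − p.
The 5×10 boundary matrix has rank 4 and Smith normal form diag(1,1,1,1).

The boundary map ∂_2: C_2 → C_1 sends each 2-simplex [p,q,r] to [q,r] − [p,r] + [p,q]. For instance
  ∂AEF = EF − AF + AE,
  ∂BDF = DF − BF + BD.
The resulting 10×10 matrix has rank 6, and its Smith normal form has invariant factors (1,1,1,1,1,1).

The boundary map ∂_3: C_3 → C_2 sends each 3-simplex σ to the alternating sum Σ_i (−1)^i (σ with its i-th vertex removed). For instance
  ∂BDEF = DEF − BEF + BDF − BDE,
  ∂ABEF = BEF − AEF + ABF − ABE.
The 10×5 boundary matrix has rank 4 and Smith normal form diag(1,1,1,1).

Now H_k = ker ∂_k / im ∂_{k+1}, so:

  H_2: rank ker ∂_2 − rank ∂_3 = (10 − 6) − 4 = 0, and the invariant factors of ∂_3 are all 1, so H_2 ≅ 0.

(K is a triangulation of the 3-sphere S^3.)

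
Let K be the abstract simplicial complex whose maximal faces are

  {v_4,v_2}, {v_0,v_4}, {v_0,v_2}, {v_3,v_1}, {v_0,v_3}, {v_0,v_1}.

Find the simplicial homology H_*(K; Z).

H_0 ≅ Z,  H_1 ≅ Z^2.

Fix the vertex order v_0 < v_1 < v_2 < v_3 < v_4 and write every simplex with vertices in increasing order. Then dim K = 1 and the simplices of K are:

  0-simplices (5): [v_0], [v_1], [v_2], [v_3], [v_4]
  1-simplices (6): [v_0,v_1], [v_0,v_2], [v_0,v_3], [v_0,v_4], [v_1,v_3], [v_2,v_4]

giving chain groups C_0 ≅ Z^5, C_1 ≅ Z^6.

∂_1: C_1 → C_0 is given by ∂[p,q] = [q] − [p]. For instance
  ∂[v_2,v_4] = [v_4] − [v_2].
This gives a 5×6 integer matrix of rank 4; reducing to Smith normal form yields diagonal entries (1,1,1,1).

Reading off H_k = ker ∂_k / im ∂_{k+1}:

  H_0: rank C_0 − rank ∂_1 = 5 − 4 = 1, and the invariant factors of ∂_1 are all 1, so H_0 = Z.
  H_1: rank ker ∂_1 − rank ∂_2 = (6 − 4) − 0 = 2, and there is no ∂_2, so H_1 = Z^2.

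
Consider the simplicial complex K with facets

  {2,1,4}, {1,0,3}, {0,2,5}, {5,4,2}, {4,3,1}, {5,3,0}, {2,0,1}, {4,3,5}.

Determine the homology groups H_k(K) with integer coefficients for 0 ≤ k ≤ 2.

H_0 = Z,  H_1 = 0,  H_2 = Z.

We work with the vertex ordering 0 < 1 < 2 < 3 < 4 < 5. The simplices of K, each written with vertices in increasing order, are:

  0-simplices (6): [0], [1], [2], [3], [4], [5]
  1-simplices (12): [0,1], [0,2], [0,3], [0,5], [1,2], [1,3], [1,4], [2,4], [2,5], [3,4], [3,5], [4,5]
  2-simplices (8): [0,1,2], [0,1,3], [0,2,5], [0,3,5], [1,2,4], [1,3,4], [2,4,5], [3,4,5]

Hence C_0 ≅ Z^6, C_1 ≅ Z^12, C_2 ≅ Z^8.

The boundary map ∂_1: C_1 → C_0 is given by ∂[p,q] = [q] − [p]. For instance
  ∂[3,4] = [4] − [3].
This gives a 6×12 integer matrix of rank 5; reducing to Smith normal form yields diagonal entries (1,1,1,1,1).

Boundary ∂_2: C_2 → C_1 acts by ∂[p,q,r] = [q,r] − [p,r] + [p,q]. For instance
  ∂[2,4,5] = [4,5] − [2,5] + [2,4],
  ∂[1,3,4] = [3,4] − [1,4] + [1,3].
As a 12×8 matrix over Z this has rank 7, with invariant factors (1,1,1,1,1,1,1).

From H_k ≅ ker(∂_k) / im(∂_{k+1}) we obtain:

  H_0: rank C_0 − rank ∂_1 = 6 − 5 = 1, and the invariant factors of ∂_1 are all 1, so H_0 ≅ Z.
  H_1: rank ker ∂_1 − rank ∂_2 = (12 − 5) − 7 = 0, and the invariant factors of ∂_2 are all 1, so H_1 ≅ 0.
  H_2: rank ker ∂_2 − rank ∂_3 = (8 − 7) − 0 = 1, and there is no ∂_3, so H_2 ≅ Z.

As a check, the Euler characteristic is 6 − 12 + 8 = 2, which agrees with 1 − 0 + 1 = 2.
(K is a triangulation of the 2-sphere S^2.)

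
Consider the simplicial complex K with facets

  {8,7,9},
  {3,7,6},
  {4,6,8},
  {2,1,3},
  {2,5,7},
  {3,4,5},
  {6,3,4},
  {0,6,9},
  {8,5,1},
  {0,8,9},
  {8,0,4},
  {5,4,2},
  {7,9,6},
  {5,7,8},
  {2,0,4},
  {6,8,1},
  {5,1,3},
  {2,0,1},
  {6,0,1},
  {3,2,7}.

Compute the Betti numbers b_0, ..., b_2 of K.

b_0 = 1, b_1 = 1, b_2 = 0.

Take the total order 0 < 1 < 2 < 3 < 4 < 5 < 6 < 7 < 8 < 9 on the vertex set. Then K (dimension 2) consists of the simplices:

  0-simplices (10): [0], [1], [2], [3], [4], [5], [6], [7], [8], [9]
  1-simplices (30): (30 of them)
  2-simplices (20): (20 of them)

so the chain groups are C_0 ≅ Z^10, C_1 ≅ Z^30, C_2 ≅ Z^20.

The boundary map ∂_1: C_1 → C_0 sends each edge [p,q] (with p < q) to q − p.
This gives a 10×30 integer matrix of rank 9; reducing to Smith normal form yields diagonal entries (1,1,1,1,1,1,1,1,1).

∂_2: C_2 → C_1 acts by ∂[p,q,r] = [q,r] − [p,r] + [p,q]. For instance
  ∂[6,7,9] = [7,9] − [6,9] + [6,7],
  ∂[1,2,3] = [2,3] − [1,3] + [1,2].
As a 30×20 matrix over Z this has rank 20, with invariant factors (1,1,1,1,1,1,1,1,1,1,1,1,1,1,1,1,1,1,1,2).

Computing H_k = (kernel of ∂_k) / (image of ∂_{k+1}):

  H_0: rank C_0 − rank ∂_1 = 10 − 9 = 1, and the invariant factors of ∂_1 are all 1, so H_0 = Z.
  H_1: rank ker ∂_1 − rank ∂_2 = (30 − 9) − 20 = 1, and ∂_2 has invariant factor 2 > 1, so H_1 = Z ⊕ Z/2.
  H_2: rank ker ∂_2 − rank ∂_3 = (20 − 20) − 0 = 0, and there is no ∂_3, so H_2 = 0.

Hence the Betti numbers are b_0 = 1, b_1 = 1, b_2 = 0.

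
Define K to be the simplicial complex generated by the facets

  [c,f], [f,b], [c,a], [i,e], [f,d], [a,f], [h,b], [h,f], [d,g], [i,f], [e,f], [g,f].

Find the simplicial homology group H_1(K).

We work with the vertex ordering a < b < c < d < e < f < g < h < i. The simplices of K, each written with vertices in increasing order, are:

  0-simplices (9): a, b, c, d, e, f, g, h, i
  1-simplices (12): ac, af, bf, bh, cf, df, dg, ef, ei, fg, fh, fi

giving chain groups C_0 ≅ Z^9, C_1 ≅ Z^12.

Boundary ∂_1: C_1 → C_0 is given by ∂[p,q] = [q] − [p]. For instance
  ∂ef = f − e.
The resulting 9×12 matrix has rank 8, and its Smith normal form has invariant factors (1,1,1,1,1,1,1,1).

Reading off H_k = ker ∂_k / im ∂_{k+1}:

  H_1: rank ker ∂_1 − rank ∂_2 = (12 − 8) − 0 = 4, and there is no ∂_2, so H_1 = Z^4.

H_1 = Z^4.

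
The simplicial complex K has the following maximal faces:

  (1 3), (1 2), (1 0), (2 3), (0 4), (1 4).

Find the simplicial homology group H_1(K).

H_1 = Z^2.

Take the total order 0 < 1 < 2 < 3 < 4 on the vertex set. Then K (dimension 1) consists of the simplices:

  0-simplices (5): [0], [1], [2], [3], [4]
  1-simplices (6): [0,1], [0,4], [1,2], [1,3], [1,4], [2,3]

Hence C_0 ≅ Z^5, C_1 ≅ Z^6.

Boundary ∂_1: C_1 → C_0 maps an edge to its endpoints' difference, ∂[p,q] = q − p.
This gives a 5×6 integer matrix of rank 4; reducing to Smith normal form yields diagonal entries (1,1,1,1).

Now H_k = ker ∂_k / im ∂_{k+1}, so:

  H_1: rank ker ∂_1 − rank ∂_2 = (6 − 4) − 0 = 2, and there is no ∂_2, so H_1 = Z^2.

(K is a triangulation of a wedge of 2 circles.)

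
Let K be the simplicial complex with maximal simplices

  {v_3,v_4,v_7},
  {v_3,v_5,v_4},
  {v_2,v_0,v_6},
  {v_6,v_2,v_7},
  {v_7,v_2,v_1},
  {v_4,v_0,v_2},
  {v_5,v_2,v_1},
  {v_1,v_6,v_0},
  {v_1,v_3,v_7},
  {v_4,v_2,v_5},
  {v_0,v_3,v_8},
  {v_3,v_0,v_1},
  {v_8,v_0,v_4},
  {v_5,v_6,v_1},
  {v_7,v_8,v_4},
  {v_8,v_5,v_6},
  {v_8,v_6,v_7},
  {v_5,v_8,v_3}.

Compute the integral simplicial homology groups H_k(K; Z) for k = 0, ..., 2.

H_0 ≅ Z,  H_1 ≅ Z ⊕ Z/2Z,  H_2 = 0.

Fix the vertex order v_0 < v_1 < v_2 < v_3 < v_4 < v_5 < v_6 < v_7 < v_8 and write every simplex with vertices in increasing order. Then dim K = 2 and the simplices of K are:

  0-simplices (9): [v_0], [v_1], [v_2], [v_3], [v_4], [v_5], [v_6], [v_7], [v_8]
  1-simplices (27): (27 of them)
  2-simplices (18): (18 of them)

so the chain groups are C_0 ≅ Z^9, C_1 ≅ Z^27, C_2 ≅ Z^18.

Boundary ∂_1: C_1 → C_0 sends each edge [p,q] (with p < q) to q − p. For instance
  ∂[v_0,v_3] = [v_3] − [v_0].
The 9×27 boundary matrix has rank 8 and Smith normal form diag(1,1,1,1,1,1,1,1).

∂_2: C_2 → C_1 acts by ∂[p,q,r] = [q,r] − [p,r] + [p,q]. For instance
  ∂[v_5,v_6,v_8] = [v_6,v_8] − [v_5,v_8] + [v_5,v_6],
  ∂[v_3,v_4,v_7] = [v_4,v_7] − [v_3,v_7] + [v_3,v_4].
This gives a 27×18 integer matrix of rank 18; reducing to Smith normal form yields diagonal entries (1,1,1,1,1,1,1,1,1,1,1,1,1,1,1,1,1,2).

Now H_k = ker ∂_k / im ∂_{k+1}, so:

  H_0: rank C_0 − rank ∂_1 = 9 − 8 = 1, and the invariant factors of ∂_1 are all 1, so H_0 ≅ Z.
  H_1: rank ker ∂_1 − rank ∂_2 = (27 − 8) − 18 = 1, and ∂_2 has invariant factor 2 > 1, so H_1 ≅ Z ⊕ Z/2Z.
  H_2: rank ker ∂_2 − rank ∂_3 = (18 − 18) − 0 = 0, and there is no ∂_3, so H_2 ≅ 0.

(K is a triangulation of the Klein bottle.)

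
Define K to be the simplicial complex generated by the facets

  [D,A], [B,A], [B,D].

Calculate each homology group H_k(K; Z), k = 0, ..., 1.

H_0 = Z,  H_1 = Z.

K has 3 vertices, 3 edges.
rank ∂_0 = 0, rank ∂_1 = 2 ⇒ b_0 = 3 − 0 − 2 = 1; all invariant factors of ∂_1 are 1 so no torsion. So H_0 = Z.
rank ∂_1 = 2, rank ∂_2 = 0 ⇒ b_1 = 3 − 2 − 0 = 1. So H_1 = Z.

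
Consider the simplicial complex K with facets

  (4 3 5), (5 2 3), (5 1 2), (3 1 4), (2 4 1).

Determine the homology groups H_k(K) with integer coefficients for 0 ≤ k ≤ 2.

H_0 ≅ Z,  H_1 ≅ Z,  H_2 = 0.

Fix the vertex order 1 < 2 < 3 < 4 < 5 and write every simplex with vertices in increasing order. Then dim K = 2 and the simplices of K are:

  0-simplices (5): [1], [2], [3], [4], [5]
  1-simplices (10): [1,2], [1,3], [1,4], [1,5], [2,3], [2,4], [2,5], [3,4], [3,5], [4,5]
  2-simplices (5): [1,2,4], [1,2,5], [1,3,4], [2,3,5], [3,4,5]

so the chain groups are C_0 ≅ Z^5, C_1 ≅ Z^10, C_2 ≅ Z^5.

The boundary map ∂_1: C_1 → C_0 sends each edge [p,q] (with p < q) to q − p. For instance
  ∂[3,5] = [5] − [3].
This gives a 5×10 integer matrix of rank 4; reducing to Smith normal form yields diagonal entries (1,1,1,1).

∂_2: C_2 → C_1 acts by ∂[p,q,r] = [q,r] − [p,r] + [p,q]. For instance
  ∂[2,3,5] = [3,5] − [2,5] + [2,3],
  ∂[1,2,4] = [2,4] − [1,4] + [1,2].
This gives a 10×5 integer matrix of rank 5; reducing to Smith normal form yields diagonal entries (1,1,1,1,1).

Computing H_k = (kernel of ∂_k) / (image of ∂_{k+1}):

  H_0: rank C_0 − rank ∂_1 = 5 − 4 = 1, and the invariant factors of ∂_1 are all 1, so H_0 = Z.
  H_1: rank ker ∂_1 − rank ∂_2 = (10 − 4) − 5 = 1, and the invariant factors of ∂_2 are all 1, so H_1 = Z.
  H_2: rank ker ∂_2 − rank ∂_3 = (5 − 5) − 0 = 0, and there is no ∂_3, so H_2 = 0.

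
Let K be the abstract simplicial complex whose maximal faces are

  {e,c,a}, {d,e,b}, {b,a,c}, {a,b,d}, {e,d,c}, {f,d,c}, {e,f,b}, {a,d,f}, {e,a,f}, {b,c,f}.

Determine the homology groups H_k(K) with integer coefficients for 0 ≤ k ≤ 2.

H_0 ≅ Z,  H_1 ≅ Z/2,  H_2 = 0.

K has 6 vertices, 15 edges, 10 triangles.
rank ∂_0 = 0, rank ∂_1 = 5 ⇒ b_0 = 6 − 0 − 5 = 1; all invariant factors of ∂_1 are 1 so no torsion. So H_0 = Z.
rank ∂_1 = 5, rank ∂_2 = 10 ⇒ b_1 = 15 − 5 − 10 = 0; ∂_2 has invariant factor(s) [2] giving torsion. So H_1 = Z/2.
rank ∂_2 = 10, rank ∂_3 = 0 ⇒ b_2 = 10 − 10 − 0 = 0. So H_2 = 0.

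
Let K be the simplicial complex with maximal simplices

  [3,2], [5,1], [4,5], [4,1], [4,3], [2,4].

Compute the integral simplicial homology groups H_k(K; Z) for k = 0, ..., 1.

We work with the vertex ordering 1 < 2 < 3 < 4 < 5. The simplices of K, each written with vertices in increasing order, are:

  0-simplices (5): [1], [2], [3], [4], [5]
  1-simplices (6): [1,4], [1,5], [2,3], [2,4], [3,4], [4,5]

so the chain groups are C_0 ≅ Z^5, C_1 ≅ Z^6.

The boundary map ∂_1: C_1 → C_0 maps an edge to its endpoints' difference, ∂[p,q] = q − p.
As a 5×6 matrix over Z this has rank 4, with invariant factors (1,1,1,1).

From H_k ≅ ker(∂_k) / im(∂_{k+1}) we obtain:

  H_0: rank C_0 − rank ∂_1 = 5 − 4 = 1, and the invariant factors of ∂_1 are all 1, so H_0 = Z.
  H_1: rank ker ∂_1 − rank ∂_2 = (6 − 4) − 0 = 2, and there is no ∂_2, so H_1 = Z^2.

As a check, the Euler characteristic is 5 − 6 = -1, which agrees with 1 − 2 = -1.

H_0 = Z,  H_1 = Z^2.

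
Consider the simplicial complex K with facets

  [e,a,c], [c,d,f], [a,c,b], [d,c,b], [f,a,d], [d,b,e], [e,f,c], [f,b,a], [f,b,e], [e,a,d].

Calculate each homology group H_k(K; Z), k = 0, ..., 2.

K has 6 vertices, 15 edges, 10 triangles.
rank ∂_0 = 0, rank ∂_1 = 5 ⇒ b_0 = 6 − 0 − 5 = 1; all invariant factors of ∂_1 are 1 so no torsion. So H_0 ≅ Z.
rank ∂_1 = 5, rank ∂_2 = 10 ⇒ b_1 = 15 − 5 − 10 = 0; ∂_2 has invariant factor(s) [2] giving torsion. So H_1 ≅ Z/2.
rank ∂_2 = 10, rank ∂_3 = 0 ⇒ b_2 = 10 − 10 − 0 = 0. So H_2 ≅ 0.

H_0 = Z,  H_1 = Z/2,  H_2 = 0.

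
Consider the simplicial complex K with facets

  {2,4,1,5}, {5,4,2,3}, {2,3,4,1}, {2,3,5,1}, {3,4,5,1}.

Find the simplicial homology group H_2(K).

H_2 ≅ 0.

Take the total order 1 < 2 < 3 < 4 < 5 on the vertex set. Then K (dimension 3) consists of the simplices:

  0-simplices (5): [1], [2], [3], [4], [5]
  1-simplices (10): [1,2], [1,3], [1,4], [1,5], [2,3], [2,4], [2,5], [3,4], [3,5], [4,5]
  2-simplices (10): [1,2,3], [1,2,4], [1,2,5], [1,3,4], [1,3,5], [1,4,5], [2,3,4], [2,3,5], [2,4,5], [3,4,5]
  3-simplices (5): [1,2,3,4], [1,2,3,5], [1,2,4,5], [1,3,4,5], [2,3,4,5]

giving chain groups C_0 ≅ Z^5, C_1 ≅ Z^10, C_2 ≅ Z^10, C_3 ≅ Z^5.

∂_1: C_1 → C_0 sends each edge [p,q] (with p < q) to q − p.
This gives a 5×10 integer matrix of rank 4; reducing to Smith normal form yields diagonal entries (1,1,1,1).

Boundary ∂_2: C_2 → C_1 acts by ∂[p,q,r] = [q,r] − [p,r] + [p,q]. For instance
  ∂[1,2,3] = [2,3] − [1,3] + [1,2],
  ∂[1,2,4] = [2,4] − [1,4] + [1,2].
The 10×10 boundary matrix has rank 6 and Smith normal form diag(1,1,1,1,1,1).

The boundary map ∂_3: C_3 → C_2 sends each 3-simplex σ to the alternating sum Σ_i (−1)^i (σ with its i-th vertex removed). For instance
  ∂[2,3,4,5] = [3,4,5] − [2,4,5] + [2,3,5] − [2,3,4],
  ∂[1,2,3,4] = [2,3,4] − [1,3,4] + [1,2,4] − [1,2,3].
As a 10×5 matrix over Z this has rank 4, with invariant factors (1,1,1,1).

Computing H_k = (kernel of ∂_k) / (image of ∂_{k+1}):

  H_2: rank ker ∂_2 − rank ∂_3 = (10 − 6) − 4 = 0, and the invariant factors of ∂_3 are all 1, so H_2 ≅ 0.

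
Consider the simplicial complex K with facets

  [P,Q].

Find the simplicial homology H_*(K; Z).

H_0 = Z,  H_1 = 0.

Fix the vertex order P < Q and write every simplex with vertices in increasing order. Then dim K = 1 and the simplices of K are:

  0-simplices (2): P, Q
  1-simplices (1): PQ

giving chain groups C_0 ≅ Z^2, C_1 ≅ Z^1.

Boundary ∂_1: C_1 → C_0 maps an edge to its endpoints' difference, ∂[p,q] = q − p.
This gives a 2×1 integer matrix of rank 1; reducing to Smith normal form yields diagonal entries (1).

Reading off H_k = ker ∂_k / im ∂_{k+1}:

  H_0: rank C_0 − rank ∂_1 = 2 − 1 = 1, and the invariant factors of ∂_1 are all 1, so H_0 = Z.
  H_1: rank ker ∂_1 − rank ∂_2 = (1 − 1) − 0 = 0, and there is no ∂_2, so H_1 = 0.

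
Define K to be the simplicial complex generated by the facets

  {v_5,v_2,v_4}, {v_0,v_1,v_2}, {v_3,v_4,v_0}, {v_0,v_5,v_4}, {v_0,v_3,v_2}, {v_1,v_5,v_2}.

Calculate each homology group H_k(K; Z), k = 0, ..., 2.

We work with the vertex ordering v_0 < v_1 < v_2 < v_3 < v_4 < v_5. The simplices of K, each written with vertices in increasing order, are:

  0-simplices (6): [v_0], [v_1], [v_2], [v_3], [v_4], [v_5]
  1-simplices (12): [v_0,v_1], [v_0,v_2], [v_0,v_3], [v_0,v_4], [v_0,v_5], [v_1,v_2], [v_1,v_5], [v_2,v_3], [v_2,v_4], [v_2,v_5], [v_3,v_4], [v_4,v_5]
  2-simplices (6): [v_0,v_1,v_2], [v_0,v_2,v_3], [v_0,v_3,v_4], [v_0,v_4,v_5], [v_1,v_2,v_5], [v_2,v_4,v_5]

so the chain groups are C_0 ≅ Z^6, C_1 ≅ Z^12, C_2 ≅ Z^6.

The boundary map ∂_1: C_1 → C_0 maps an edge to its endpoints' difference, ∂[p,q] = q − p. For instance
  ∂[v_0,v_1] = [v_1] − [v_0].
As a 6×12 matrix over Z this has rank 5, with invariant factors (1,1,1,1,1).

The boundary map ∂_2: C_2 → C_1 maps a triangle to the signed sum of its edges. For instance
  ∂[v_2,v_4,v_5] = [v_4,v_5] − [v_2,v_5] + [v_2,v_4],
  ∂[v_1,v_2,v_5] = [v_2,v_5] − [v_1,v_5] + [v_1,v_2].
The 12×6 boundary matrix has rank 6 and Smith normal form diag(1,1,1,1,1,1).

Now H_k = ker ∂_k / im ∂_{k+1}, so:

  H_0: rank C_0 − rank ∂_1 = 6 − 5 = 1, and the invariant factors of ∂_1 are all 1, so H_0 ≅ Z.
  H_1: rank ker ∂_1 − rank ∂_2 = (12 − 5) − 6 = 1, and the invariant factors of ∂_2 are all 1, so H_1 ≅ Z.
  H_2: rank ker ∂_2 − rank ∂_3 = (6 − 6) − 0 = 0, and there is no ∂_3, so H_2 ≅ 0.

(K is a triangulation of the cylinder S^1 x I.)

H_0 = Z,  H_1 = Z,  H_2 = 0.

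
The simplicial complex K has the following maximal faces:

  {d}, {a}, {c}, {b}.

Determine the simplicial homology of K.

We work with the vertex ordering a < b < c < d. The simplices of K, each written with vertices in increasing order, are:

  0-simplices (4): a, b, c, d

giving chain groups C_0 ≅ Z^4.

Computing H_k = (kernel of ∂_k) / (image of ∂_{k+1}):

  H_0: rank C_0 − rank ∂_1 = 4 − 0 = 4, and there is no ∂_1, so H_0 = Z^4.

H_0 = Z^4.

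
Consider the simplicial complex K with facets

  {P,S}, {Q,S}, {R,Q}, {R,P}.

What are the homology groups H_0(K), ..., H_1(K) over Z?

H_0 = Z,  H_1 = Z.

Order the vertices as P < Q < R < S. Listing each simplex with vertices in this order, K has dimension 1 with simplices:

  0-simplices (4): P, Q, R, S
  1-simplices (4): PR, PS, QR, QS

so the chain groups are C_0 ≅ Z^4, C_1 ≅ Z^4.

The boundary map ∂_1: C_1 → C_0 sends each edge [p,q] (with p < q) to q − p. For instance
  ∂PS = S − P.
As a 4×4 matrix over Z this has rank 3, with invariant factors (1,1,1).

Computing H_k = (kernel of ∂_k) / (image of ∂_{k+1}):

  H_0: rank C_0 − rank ∂_1 = 4 − 3 = 1, and the invariant factors of ∂_1 are all 1, so H_0 = Z.
  H_1: rank ker ∂_1 − rank ∂_2 = (4 − 3) − 0 = 1, and there is no ∂_2, so H_1 = Z.

(K is a triangulation of the circle S^1.)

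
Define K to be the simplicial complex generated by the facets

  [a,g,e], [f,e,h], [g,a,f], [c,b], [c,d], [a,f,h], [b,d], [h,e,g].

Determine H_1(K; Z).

Take the total order a < b < c < d < e < f < g < h on the vertex set. Then K (dimension 2) consists of the simplices:

  0-simplices (8): a, b, c, d, e, f, g, h
  1-simplices (13): ae, af, ag, ah, bc, bd, cd, ef, eg, eh, fg, fh, gh
  2-simplices (5): aeg, afg, afh, efh, egh

giving chain groups C_0 ≅ Z^8, C_1 ≅ Z^13, C_2 ≅ Z^5.

The boundary map ∂_1: C_1 → C_0 sends each edge [p,q] (with p < q) to q − p.
This gives a 8×13 integer matrix of rank 6; reducing to Smith normal form yields diagonal entries (1,1,1,1,1,1).

Boundary ∂_2: C_2 → C_1 sends each 2-simplex [p,q,r] to [q,r] − [p,r] + [p,q]. For instance
  ∂egh = gh − eh + eg,
  ∂aeg = eg − ag + ae.
The 13×5 boundary matrix has rank 5 and Smith normal form diag(1,1,1,1,1).

Reading off H_k = ker ∂_k / im ∂_{k+1}:

  H_1: rank ker ∂_1 − rank ∂_2 = (13 − 6) − 5 = 2, and the invariant factors of ∂_2 are all 1, so H_1 ≅ Z^2.

(K is a triangulation of the disjoint union of the Möbius band and the circle S^1.)

H_1 ≅ Z^2.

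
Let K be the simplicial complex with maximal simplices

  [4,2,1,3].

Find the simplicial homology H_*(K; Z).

K has 4 vertices, 6 edges, 4 triangles, 1 3-simplex.
rank ∂_0 = 0, rank ∂_1 = 3 ⇒ b_0 = 4 − 0 − 3 = 1; all invariant factors of ∂_1 are 1 so no torsion. So H_0 ≅ Z.
rank ∂_1 = 3, rank ∂_2 = 3 ⇒ b_1 = 6 − 3 − 3 = 0; all invariant factors of ∂_2 are 1 so no torsion. So H_1 ≅ 0.
rank ∂_2 = 3, rank ∂_3 = 1 ⇒ b_2 = 4 − 3 − 1 = 0; all invariant factors of ∂_3 are 1 so no torsion. So H_2 ≅ 0.
rank ∂_3 = 1, rank ∂_4 = 0 ⇒ b_3 = 1 − 1 − 0 = 0. So H_3 ≅ 0.

H_0 ≅ Z,  H_1 = 0,  H_2 = 0,  H_3 = 0.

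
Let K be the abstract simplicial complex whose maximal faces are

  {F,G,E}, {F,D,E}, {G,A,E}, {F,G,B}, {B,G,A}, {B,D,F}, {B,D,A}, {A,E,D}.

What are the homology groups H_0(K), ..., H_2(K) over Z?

H_0 = Z,  H_1 = 0,  H_2 = Z.

K has 6 vertices, 12 edges, 8 triangles.
rank ∂_0 = 0, rank ∂_1 = 5 ⇒ b_0 = 6 − 0 − 5 = 1; all invariant factors of ∂_1 are 1 so no torsion. So H_0 = Z.
rank ∂_1 = 5, rank ∂_2 = 7 ⇒ b_1 = 12 − 5 − 7 = 0; all invariant factors of ∂_2 are 1 so no torsion. So H_1 = 0.
rank ∂_2 = 7, rank ∂_3 = 0 ⇒ b_2 = 8 − 7 − 0 = 1. So H_2 = Z.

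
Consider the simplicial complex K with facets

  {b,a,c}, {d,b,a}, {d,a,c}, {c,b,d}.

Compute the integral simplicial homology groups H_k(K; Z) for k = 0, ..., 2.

We work with the vertex ordering a < b < c < d. The simplices of K, each written with vertices in increasing order, are:

  0-simplices (4): a, b, c, d
  1-simplices (6): ab, ac, ad, bc, bd, cd
  2-simplices (4): abc, abd, acd, bcd

Hence C_0 ≅ Z^4, C_1 ≅ Z^6, C_2 ≅ Z^4.

The boundary map ∂_1: C_1 → C_0 sends each edge [p,q] (with p < q) to q − p.
The resulting 4×6 matrix has rank 3, and its Smith normal form has invariant factors (1,1,1).

Boundary ∂_2: C_2 → C_1 maps a triangle to the signed sum of its edges. For instance
  ∂abc = bc − ac + ab,
  ∂abd = bd − ad + ab.
The resulting 6×4 matrix has rank 3, and its Smith normal form has invariant factors (1,1,1).

Computing H_k = (kernel of ∂_k) / (image of ∂_{k+1}):

  H_0: rank C_0 − rank ∂_1 = 4 − 3 = 1, and the invariant factors of ∂_1 are all 1, so H_0 ≅ Z.
  H_1: rank ker ∂_1 − rank ∂_2 = (6 − 3) − 3 = 0, and the invariant factors of ∂_2 are all 1, so H_1 ≅ 0.
  H_2: rank ker ∂_2 − rank ∂_3 = (4 − 3) − 0 = 1, and there is no ∂_3, so H_2 ≅ Z.

H_0 ≅ Z,  H_1 = 0,  H_2 ≅ Z.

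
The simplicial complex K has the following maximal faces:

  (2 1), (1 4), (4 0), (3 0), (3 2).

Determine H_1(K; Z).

K has 5 vertices, 5 edges.
rank ∂_1 = 4, rank ∂_2 = 0 ⇒ b_1 = 5 − 4 − 0 = 1. So H_1 ≅ Z.

H_1 ≅ Z.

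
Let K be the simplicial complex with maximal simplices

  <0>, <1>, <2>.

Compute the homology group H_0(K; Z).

H_0 ≅ Z^3.

Take the total order 0 < 1 < 2 on the vertex set. Then K (dimension 0) consists of the simplices:

  0-simplices (3): [0], [1], [2]

Hence C_0 ≅ Z^3.

Now H_k = ker ∂_k / im ∂_{k+1}, so:

  H_0: rank C_0 − rank ∂_1 = 3 − 0 = 3, and there is no ∂_1, so H_0 ≅ Z^3.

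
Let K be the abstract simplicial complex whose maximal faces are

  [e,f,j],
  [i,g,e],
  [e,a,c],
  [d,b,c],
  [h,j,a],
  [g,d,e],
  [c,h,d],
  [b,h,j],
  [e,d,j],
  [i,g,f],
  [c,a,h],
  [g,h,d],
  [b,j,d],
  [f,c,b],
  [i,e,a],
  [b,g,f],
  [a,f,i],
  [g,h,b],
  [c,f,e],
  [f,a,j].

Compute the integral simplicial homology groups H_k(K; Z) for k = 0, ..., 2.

Fix the vertex order a < b < c < d < e < f < g < h < i < j and write every simplex with vertices in increasing order. Then dim K = 2 and the simplices of K are:

  0-simplices (10): a, b, c, d, e, f, g, h, i, j
  1-simplices (30): ac, ae, af, ah, ai, aj, bc, bd, bf, bg, bh, bj, cd, ce, cf, ch, de, dg, dh, dj, ef, eg, ei, ej, fg, fi, fj, gh, gi, hj
  2-simplices (20): ace, ach, aei, afi, afj, ahj, bcd, bcf, bdj, bfg, bgh, bhj, cdh, cef, deg, dej, dgh, efj, egi, fgi

giving chain groups C_0 ≅ Z^10, C_1 ≅ Z^30, C_2 ≅ Z^20.

∂_1: C_1 → C_0 is given by ∂[p,q] = [q] − [p]. For instance
  ∂de = e − d.
The 10×30 boundary matrix has rank 9 and Smith normal form diag(1,1,1,1,1,1,1,1,1).

The boundary map ∂_2: C_2 → C_1 acts by ∂[p,q,r] = [q,r] − [p,r] + [p,q]. For instance
  ∂bfg = fg − bg + bf,
  ∂aei = ei − ai + ae.
As a 30×20 matrix over Z this has rank 20, with invariant factors (1,1,1,1,1,1,1,1,1,1,1,1,1,1,1,1,1,1,1,2).

Computing H_k = (kernel of ∂_k) / (image of ∂_{k+1}):

  H_0: rank C_0 − rank ∂_1 = 10 − 9 = 1, and the invariant factors of ∂_1 are all 1, so H_0 = Z.
  H_1: rank ker ∂_1 − rank ∂_2 = (30 − 9) − 20 = 1, and ∂_2 has invariant factor 2 > 1, so H_1 = Z ⊕ Z/2Z.
  H_2: rank ker ∂_2 − rank ∂_3 = (20 − 20) − 0 = 0, and there is no ∂_3, so H_2 = 0.

As a check, the Euler characteristic is 10 − 30 + 20 = 0, which agrees with 1 − 1 + 0 = 0.
(K is a triangulation of the Klein bottle.)

H_0 = Z,  H_1 = Z ⊕ Z/2Z,  H_2 = 0.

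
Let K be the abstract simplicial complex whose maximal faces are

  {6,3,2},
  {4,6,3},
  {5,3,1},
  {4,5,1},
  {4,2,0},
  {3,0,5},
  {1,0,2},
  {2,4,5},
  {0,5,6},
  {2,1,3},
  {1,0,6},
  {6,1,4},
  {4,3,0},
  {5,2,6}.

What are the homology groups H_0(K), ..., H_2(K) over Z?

We work with the vertex ordering 0 < 1 < 2 < 3 < 4 < 5 < 6. The simplices of K, each written with vertices in increasing order, are:

  0-simplices (7): [0], [1], [2], [3], [4], [5], [6]
  1-simplices (21): [0,1], [0,2], [0,3], [0,4], [0,5], [0,6], [1,2], [1,3], [1,4], [1,5], [1,6], [2,3], [2,4], [2,5], [2,6], [3,4], [3,5], [3,6], [4,5], [4,6], [5,6]
  2-simplices (14): [0,1,2], [0,1,6], [0,2,4], [0,3,4], [0,3,5], [0,5,6], [1,2,3], [1,3,5], [1,4,5], [1,4,6], [2,3,6], [2,4,5], [2,5,6], [3,4,6]

giving chain groups C_0 ≅ Z^7, C_1 ≅ Z^21, C_2 ≅ Z^14.

Boundary ∂_1: C_1 → C_0 maps an edge to its endpoints' difference, ∂[p,q] = q − p.
As a 7×21 matrix over Z this has rank 6, with invariant factors (1,1,1,1,1,1).

∂_2: C_2 → C_1 sends each 2-simplex [p,q,r] to [q,r] − [p,r] + [p,q]. For instance
  ∂[1,4,6] = [4,6] − [1,6] + [1,4],
  ∂[0,1,2] = [1,2] − [0,2] + [0,1].
The resulting 21×14 matrix has rank 13, and its Smith normal form has invariant factors (1,1,1,1,1,1,1,1,1,1,1,1,1).

Computing H_k = (kernel of ∂_k) / (image of ∂_{k+1}):

  H_0: rank C_0 − rank ∂_1 = 7 − 6 = 1, and the invariant factors of ∂_1 are all 1, so H_0 ≅ Z.
  H_1: rank ker ∂_1 − rank ∂_2 = (21 − 6) − 13 = 2, and the invariant factors of ∂_2 are all 1, so H_1 ≅ Z^2.
  H_2: rank ker ∂_2 − rank ∂_3 = (14 − 13) − 0 = 1, and there is no ∂_3, so H_2 ≅ Z.

As a check, the Euler characteristic is 7 − 21 + 14 = 0, which agrees with 1 − 2 + 1 = 0.

H_0 = Z,  H_1 = Z^2,  H_2 = Z.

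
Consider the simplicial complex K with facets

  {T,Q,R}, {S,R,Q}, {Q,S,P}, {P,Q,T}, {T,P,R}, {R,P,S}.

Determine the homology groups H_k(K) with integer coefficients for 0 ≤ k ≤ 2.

H_0 ≅ Z,  H_1 = 0,  H_2 ≅ Z.

Fix the vertex order P < Q < R < S < T and write every simplex with vertices in increasing order. Then dim K = 2 and the simplices of K are:

  0-simplices (5): P, Q, R, S, T
  1-simplices (9): PQ, PR, PS, PT, QR, QS, QT, RS, RT
  2-simplices (6): PQS, PQT, PRS, PRT, QRS, QRT

giving chain groups C_0 ≅ Z^5, C_1 ≅ Z^9, C_2 ≅ Z^6.

Boundary ∂_1: C_1 → C_0 maps an edge to its endpoints' difference, ∂[p,q] = q − p.
The 5×9 boundary matrix has rank 4 and Smith normal form diag(1,1,1,1).

Boundary ∂_2: C_2 → C_1 maps a triangle to the signed sum of its edges. For instance
  ∂PRS = RS − PS + PR,
  ∂PQS = QS − PS + PQ.
As a 9×6 matrix over Z this has rank 5, with invariant factors (1,1,1,1,1).

Computing H_k = (kernel of ∂_k) / (image of ∂_{k+1}):

  H_0: rank C_0 − rank ∂_1 = 5 − 4 = 1, and the invariant factors of ∂_1 are all 1, so H_0 = Z.
  H_1: rank ker ∂_1 − rank ∂_2 = (9 − 4) − 5 = 0, and the invariant factors of ∂_2 are all 1, so H_1 = 0.
  H_2: rank ker ∂_2 − rank ∂_3 = (6 − 5) − 0 = 1, and there is no ∂_3, so H_2 = Z.

(K is a triangulation of the 2-sphere S^2.)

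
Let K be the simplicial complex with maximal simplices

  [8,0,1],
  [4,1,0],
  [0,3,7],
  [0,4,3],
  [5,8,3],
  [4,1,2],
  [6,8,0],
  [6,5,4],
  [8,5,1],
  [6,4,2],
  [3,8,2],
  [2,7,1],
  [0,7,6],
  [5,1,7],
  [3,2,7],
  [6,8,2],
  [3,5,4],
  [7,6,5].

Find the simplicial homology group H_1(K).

Fix the vertex order 0 < 1 < 2 < 3 < 4 < 5 < 6 < 7 < 8 and write every simplex with vertices in increasing order. Then dim K = 2 and the simplices of K are:

  0-simplices (9): [0], [1], [2], [3], [4], [5], [6], [7], [8]
  1-simplices (27): (27 of them)
  2-simplices (18): [0,1,4], [0,1,8], [0,3,4], [0,3,7], [0,6,7], [0,6,8], [1,2,4], [1,2,7], [1,5,7], [1,5,8], [2,3,7], [2,3,8], [2,4,6], [2,6,8], [3,4,5], [3,5,8], [4,5,6], [5,6,7]

giving chain groups C_0 ≅ Z^9, C_1 ≅ Z^27, C_2 ≅ Z^18.

Boundary ∂_1: C_1 → C_0 is given by ∂[p,q] = [q] − [p]. For instance
  ∂[6,7] = [7] − [6].
The 9×27 boundary matrix has rank 8 and Smith normal form diag(1,1,1,1,1,1,1,1).

∂_2: C_2 → C_1 acts by ∂[p,q,r] = [q,r] − [p,r] + [p,q]. For instance
  ∂[0,3,7] = [3,7] − [0,7] + [0,3],
  ∂[0,6,8] = [6,8] − [0,8] + [0,6].
As a 27×18 matrix over Z this has rank 17, with invariant factors (1,1,1,1,1,1,1,1,1,1,1,1,1,1,1,1,1).

Computing H_k = (kernel of ∂_k) / (image of ∂_{k+1}):

  H_1: rank ker ∂_1 − rank ∂_2 = (27 − 8) − 17 = 2, and the invariant factors of ∂_2 are all 1, so H_1 ≅ Z^2.

H_1 ≅ Z^2.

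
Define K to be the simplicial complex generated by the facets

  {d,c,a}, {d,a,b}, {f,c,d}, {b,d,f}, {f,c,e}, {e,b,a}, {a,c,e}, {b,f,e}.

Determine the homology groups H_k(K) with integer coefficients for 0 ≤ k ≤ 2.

H_0 ≅ Z,  H_1 = 0,  H_2 ≅ Z.

We work with the vertex ordering a < b < c < d < e < f. The simplices of K, each written with vertices in increasing order, are:

  0-simplices (6): a, b, c, d, e, f
  1-simplices (12): ab, ac, ad, ae, bd, be, bf, cd, ce, cf, df, ef
  2-simplices (8): abd, abe, acd, ace, bdf, bef, cdf, cef

giving chain groups C_0 ≅ Z^6, C_1 ≅ Z^12, C_2 ≅ Z^8.

The boundary map ∂_1: C_1 → C_0 is given by ∂[p,q] = [q] − [p].
The resulting 6×12 matrix has rank 5, and its Smith normal form has invariant factors (1,1,1,1,1).

The boundary map ∂_2: C_2 → C_1 maps a triangle to the signed sum of its edges. For instance
  ∂ace = ce − ae + ac,
  ∂acd = cd − ad + ac.
This gives a 12×8 integer matrix of rank 7; reducing to Smith normal form yields diagonal entries (1,1,1,1,1,1,1).

Computing H_k = (kernel of ∂_k) / (image of ∂_{k+1}):

  H_0: rank C_0 − rank ∂_1 = 6 − 5 = 1, and the invariant factors of ∂_1 are all 1, so H_0 ≅ Z.
  H_1: rank ker ∂_1 − rank ∂_2 = (12 − 5) − 7 = 0, and the invariant factors of ∂_2 are all 1, so H_1 ≅ 0.
  H_2: rank ker ∂_2 − rank ∂_3 = (8 − 7) − 0 = 1, and there is no ∂_3, so H_2 ≅ Z.

(K is a triangulation of the 2-sphere S^2.)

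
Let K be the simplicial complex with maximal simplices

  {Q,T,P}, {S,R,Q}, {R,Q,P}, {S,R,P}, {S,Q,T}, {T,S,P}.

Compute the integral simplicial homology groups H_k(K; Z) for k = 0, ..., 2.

Fix the vertex order P < Q < R < S < T and write every simplex with vertices in increasing order. Then dim K = 2 and the simplices of K are:

  0-simplices (5): P, Q, R, S, T
  1-simplices (9): PQ, PR, PS, PT, QR, QS, QT, RS, ST
  2-simplices (6): PQR, PQT, PRS, PST, QRS, QST

giving chain groups C_0 ≅ Z^5, C_1 ≅ Z^9, C_2 ≅ Z^6.

∂_1: C_1 → C_0 maps an edge to its endpoints' difference, ∂[p,q] = q − p. For instance
  ∂PS = S − P.
The 5×9 boundary matrix has rank 4 and Smith normal form diag(1,1,1,1).

Boundary ∂_2: C_2 → C_1 sends each 2-simplex [p,q,r] to [q,r] − [p,r] + [p,q]. For instance
  ∂QST = ST − QT + QS,
  ∂PRS = RS − PS + PR.
The resulting 9×6 matrix has rank 5, and its Smith normal form has invariant factors (1,1,1,1,1).

Computing H_k = (kernel of ∂_k) / (image of ∂_{k+1}):

  H_0: rank C_0 − rank ∂_1 = 5 − 4 = 1, and the invariant factors of ∂_1 are all 1, so H_0 ≅ Z.
  H_1: rank ker ∂_1 − rank ∂_2 = (9 − 4) − 5 = 0, and the invariant factors of ∂_2 are all 1, so H_1 ≅ 0.
  H_2: rank ker ∂_2 − rank ∂_3 = (6 − 5) − 0 = 1, and there is no ∂_3, so H_2 ≅ Z.

H_0 ≅ Z,  H_1 = 0,  H_2 ≅ Z.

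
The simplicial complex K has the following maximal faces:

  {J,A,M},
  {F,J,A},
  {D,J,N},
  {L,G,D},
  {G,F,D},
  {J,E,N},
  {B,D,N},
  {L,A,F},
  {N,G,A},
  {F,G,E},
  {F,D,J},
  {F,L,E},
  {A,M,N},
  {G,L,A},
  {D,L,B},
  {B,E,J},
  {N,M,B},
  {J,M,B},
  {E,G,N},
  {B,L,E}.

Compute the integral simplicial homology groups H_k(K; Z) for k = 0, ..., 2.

H_0 = Z,  H_1 = Z ⊕ Z/2Z,  H_2 = 0.

Take the total order A < B < D < E < F < G < J < L < M < N on the vertex set. Then K (dimension 2) consists of the simplices:

  0-simplices (10): A, B, D, E, F, G, J, L, M, N
  1-simplices (30): AF, AG, AJ, AL, AM, AN, BD, BE, BJ, BL, BM, BN, DF, DG, DJ, DL, DN, EF, EG, EJ, EL, EN, FG, FJ, FL, GL, GN, JM, JN, MN
  2-simplices (20): AFJ, AFL, AGL, AGN, AJM, AMN, BDL, BDN, BEJ, BEL, BJM, BMN, DFG, DFJ, DGL, DJN, EFG, EFL, EGN, EJN

so the chain groups are C_0 ≅ Z^10, C_1 ≅ Z^30, C_2 ≅ Z^20.

Boundary ∂_1: C_1 → C_0 maps an edge to its endpoints' difference, ∂[p,q] = q − p. For instance
  ∂BE = E − B.
This gives a 10×30 integer matrix of rank 9; reducing to Smith normal form yields diagonal entries (1,1,1,1,1,1,1,1,1).

Boundary ∂_2: C_2 → C_1 sends each 2-simplex [p,q,r] to [q,r] − [p,r] + [p,q]. For instance
  ∂BEL = EL − BL + BE,
  ∂DFG = FG − DG + DF.
The resulting 30×20 matrix has rank 20, and its Smith normal form has invariant factors (1,1,1,1,1,1,1,1,1,1,1,1,1,1,1,1,1,1,1,2).

Computing H_k = (kernel of ∂_k) / (image of ∂_{k+1}):

  H_0: rank C_0 − rank ∂_1 = 10 − 9 = 1, and the invariant factors of ∂_1 are all 1, so H_0 = Z.
  H_1: rank ker ∂_1 − rank ∂_2 = (30 − 9) − 20 = 1, and ∂_2 has invariant factor 2 > 1, so H_1 = Z ⊕ Z/2Z.
  H_2: rank ker ∂_2 − rank ∂_3 = (20 − 20) − 0 = 0, and there is no ∂_3, so H_2 = 0.

As a check, the Euler characteristic is 10 − 30 + 20 = 0, which agrees with 1 − 1 + 0 = 0.
(K is a triangulation of the Klein bottle.)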